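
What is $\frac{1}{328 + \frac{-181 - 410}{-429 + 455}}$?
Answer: $\frac{26}{7937} \approx 0.0032758$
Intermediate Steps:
$\frac{1}{328 + \frac{-181 - 410}{-429 + 455}} = \frac{1}{328 - \frac{591}{26}} = \frac{1}{\frac{7937}{26}} = \frac{26}{7937}$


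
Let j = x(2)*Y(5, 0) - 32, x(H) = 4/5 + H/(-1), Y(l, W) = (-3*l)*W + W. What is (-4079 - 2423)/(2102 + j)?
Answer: -3251/1035 ≈ -3.1411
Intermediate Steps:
Y(l, W) = W - 3*W*l (Y(l, W) = -3*W*l + W = W - 3*W*l)
x(H) = 4/5 - H (x(H) = 4*(1/5) + H*(-1) = 4/5 - H)
j = -32 (j = (4/5 - 1*2)*(0*(1 - 3*5)) - 32 = (4/5 - 2)*(0*(1 - 15)) - 32 = -0*(-14) - 32 = -6/5*0 - 32 = 0 - 32 = -32)
(-4079 - 2423)/(2102 + j) = (-4079 - 2423)/(2102 - 32) = -6502/2070 = -6502*1/2070 = -3251/1035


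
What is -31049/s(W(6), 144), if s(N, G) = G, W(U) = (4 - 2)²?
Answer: -31049/144 ≈ -215.62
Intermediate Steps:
W(U) = 4 (W(U) = 2² = 4)
-31049/s(W(6), 144) = -31049/144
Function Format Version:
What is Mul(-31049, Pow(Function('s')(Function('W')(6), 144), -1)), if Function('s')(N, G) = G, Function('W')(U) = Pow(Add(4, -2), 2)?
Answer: Rational(-31049, 144) ≈ -215.62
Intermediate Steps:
Function('W')(U) = 4 (Function('W')(U) = Pow(2, 2) = 4)
Mul(-31049, Pow(Function('s')(Function('W')(6), 144), -1)) = Mul(-31049, Pow(144, -1)) = Mul(-31049, Rational(1, 144)) = Rational(-31049, 144)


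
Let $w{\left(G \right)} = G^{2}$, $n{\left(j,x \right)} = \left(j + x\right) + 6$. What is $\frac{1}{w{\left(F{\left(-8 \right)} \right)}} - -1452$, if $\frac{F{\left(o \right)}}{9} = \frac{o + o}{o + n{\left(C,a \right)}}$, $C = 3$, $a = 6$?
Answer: $\frac{30108721}{20736} \approx 1452.0$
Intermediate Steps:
$n{\left(j,x \right)} = 6 + j + x$
$F{\left(o \right)} = \frac{18 o}{15 + o}$ ($F{\left(o \right)} = 9 \frac{o + o}{o + \left(6 + 3 + 6\right)} = 9 \frac{2 o}{o + 15} = 9 \frac{2 o}{15 + o} = \frac{18 o}{15 + o}$)
$\frac{1}{w{\left(F{\left(-8 \right)} \right)}} - -1452 = \frac{1}{\left(18 \left(-8\right) \frac{1}{15 - 8}\right)^{2}} - -1452 = \frac{1}{\left(18 \left(-8\right) \frac{1}{7}\right)^{2}} + 1452 = \frac{1}{\left(- \frac{144}{7}\right)^{2}} + 1452 = \frac{1}{\frac{20736}{49}} + 1452 = \frac{49}{20736} + 1452 = \frac{30108721}{20736}$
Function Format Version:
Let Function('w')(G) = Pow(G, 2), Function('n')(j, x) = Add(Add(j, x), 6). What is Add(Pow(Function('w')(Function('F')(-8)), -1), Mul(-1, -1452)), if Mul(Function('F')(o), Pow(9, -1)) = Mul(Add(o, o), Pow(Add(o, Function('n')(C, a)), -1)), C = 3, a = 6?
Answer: Rational(30108721, 20736) ≈ 1452.0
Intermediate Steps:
Function('n')(j, x) = Add(6, j, x)
Function('F')(o) = Mul(18, o, Pow(Add(15, o), -1)) (Function('F')(o) = Mul(9, Mul(Add(o, o), Pow(Add(o, Add(6, 3, 6)), -1))) = Mul(9, Mul(Mul(2, o), Pow(Add(o, 15), -1))) = Mul(9, Mul(Mul(2, o), Pow(Add(15, o), -1))) = Mul(9, Mul(2, o, Pow(Add(15, o), -1))) = Mul(18, o, Pow(Add(15, o), -1)))
Add(Pow(Function('w')(Function('F')(-8)), -1), Mul(-1, -1452)) = Add(Pow(Pow(Mul(18, -8, Pow(Add(15, -8), -1)), 2), -1), Mul(-1, -1452)) = Add(Pow(Pow(Mul(18, -8, Pow(7, -1)), 2), -1), 1452) = Add(Pow(Pow(Mul(18, -8, Rational(1, 7)), 2), -1), 1452) = Add(Pow(Pow(Rational(-144, 7), 2), -1), 1452) = Add(Pow(Rational(20736, 49), -1), 1452) = Add(Rational(49, 20736), 1452) = Rational(30108721, 20736)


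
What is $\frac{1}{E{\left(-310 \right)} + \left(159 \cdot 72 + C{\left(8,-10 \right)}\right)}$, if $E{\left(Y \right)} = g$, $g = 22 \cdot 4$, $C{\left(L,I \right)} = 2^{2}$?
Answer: $\frac{1}{11540} \approx 8.6655 \cdot 10^{-5}$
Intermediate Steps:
$C{\left(L,I \right)} = 4$
$g = 88$
$E{\left(Y \right)} = 88$
$\frac{1}{E{\left(-310 \right)} + \left(159 \cdot 72 + C{\left(8,-10 \right)}\right)} = \frac{1}{88 + \left(159 \cdot 72 + 4\right)} = \frac{1}{88 + \left(11448 + 4\right)} = \frac{1}{88 + 11452} = \frac{1}{11540}$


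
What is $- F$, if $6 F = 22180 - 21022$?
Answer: $-193$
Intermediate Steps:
$F = 193$ ($F = \frac{22180 - 21022}{6} = \frac{1}{6} \cdot 1158 = 193$)
$- F = \left(-1\right) 193 = -193$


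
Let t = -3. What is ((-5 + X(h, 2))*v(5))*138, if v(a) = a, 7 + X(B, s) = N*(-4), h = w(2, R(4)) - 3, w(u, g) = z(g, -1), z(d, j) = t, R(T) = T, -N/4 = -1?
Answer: -19320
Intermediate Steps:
N = 4 (N = -4*(-1) = 4)
z(d, j) = -3
w(u, g) = -3
h = -6 (h = -3 - 3 = -6)
X(B, s) = -23 (X(B, s) = -7 + 4*(-4) = -7 - 16 = -23)
((-5 + X(h, 2))*v(5))*138 = ((-5 - 23)*5)*138 = -28*5*138 = -140*138 = -19320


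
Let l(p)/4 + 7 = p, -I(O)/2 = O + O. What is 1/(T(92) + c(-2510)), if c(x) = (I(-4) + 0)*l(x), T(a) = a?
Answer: -1/160996 ≈ -6.2113e-6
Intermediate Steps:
I(O) = -4*O (I(O) = -2*(O + O) = -4*O)
l(p) = -28 + 4*p
c(x) = -448 + 64*x (c(x) = (-4*(-4) + 0)*(-28 + 4*x) = (16 + 0)*(-28 + 4*x) = 16*(-28 + 4*x) = -448 + 64*x)
1/(T(92) + c(-2510)) = 1/(92 + (-448 + 64*(-2510))) = 1/(92 + (-448 - 160640)) = 1/(92 - 161088) = 1/(-160996) = -1/160996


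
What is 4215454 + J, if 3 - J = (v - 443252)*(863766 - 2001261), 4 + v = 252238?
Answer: -217277804453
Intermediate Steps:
v = 252234 (v = -4 + 252238 = 252234)
J = -217282019907 (J = 3 - (252234 - 443252)*(863766 - 2001261) = 3 - (-191018)*(-1137495) = 3 - 1*217282019910 = 3 - 217282019910 = -217282019907)
4215454 + J = 4215454 - 217282019907 = -217277804453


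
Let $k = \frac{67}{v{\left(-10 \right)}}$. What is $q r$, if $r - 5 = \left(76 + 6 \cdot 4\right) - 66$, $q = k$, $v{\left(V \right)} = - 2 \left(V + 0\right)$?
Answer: $\frac{2613}{20} \approx 130.65$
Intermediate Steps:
$v{\left(V \right)} = - 2 V$
$k = \frac{67}{20}$ ($k = \frac{67}{\left(-2\right) \left(-10\right)} = \frac{67}{20} \approx 3.35$)
$q = \frac{67}{20} \approx 3.35$
$r = 39$ ($r = 5 + \left(\left(76 + 6 \cdot 4\right) - 66\right) = 5 + \left(\left(76 + 24\right) - 66\right) = 5 + \left(100 - 66\right) = 5 + 34 = 39$)
$q r = \frac{67}{20} \cdot 39 = \frac{2613}{20}$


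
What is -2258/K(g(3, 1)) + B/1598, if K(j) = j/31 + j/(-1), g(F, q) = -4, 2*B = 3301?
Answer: -13957343/23970 ≈ -582.28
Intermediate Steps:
B = 3301/2 (B = (1/2)*3301 = 3301/2 ≈ 1650.5)
K(j) = -30*j/31 (K(j) = j*(1/31) + j*(-1) = j/31 - j = -30*j/31)
-2258/K(g(3, 1)) + B/1598 = -2258/((-30/31*(-4))) + (3301/2)/1598 = -2258/120/31 + (3301/2)*(1/1598) = -2258*31/120 + 3301/3196 = -34999/60 + 3301/3196 = -13957343/23970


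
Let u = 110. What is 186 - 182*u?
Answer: -19834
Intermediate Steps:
186 - 182*u = 186 - 182*110 = 186 - 20020 = -19834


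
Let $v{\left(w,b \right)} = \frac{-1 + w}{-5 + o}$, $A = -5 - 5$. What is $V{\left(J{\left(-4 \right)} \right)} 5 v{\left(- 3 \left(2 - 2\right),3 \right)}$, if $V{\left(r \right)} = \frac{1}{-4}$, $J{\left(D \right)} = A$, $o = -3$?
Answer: $- \frac{5}{32} \approx -0.15625$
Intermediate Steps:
$A = -10$ ($A = -5 - 5 = -10$)
$J{\left(D \right)} = -10$
$V{\left(r \right)} = - \frac{1}{4}$
$v{\left(w,b \right)} = \frac{1}{8} - \frac{w}{8}$ ($v{\left(w,b \right)} = \frac{-1 + w}{-5 - 3} = \frac{-1 + w}{-8} = \left(-1 + w\right) \left(- \frac{1}{8}\right) = \frac{1}{8} - \frac{w}{8}$)
$V{\left(J{\left(-4 \right)} \right)} 5 v{\left(- 3 \left(2 - 2\right),3 \right)} = \left(- \frac{1}{4}\right) 5 \left(\frac{1}{8} - \frac{\left(-3\right) \left(2 - 2\right)}{8}\right) = - \frac{5 \left(\frac{1}{8} - \frac{\left(-3\right) 0}{8}\right)}{4} = - \frac{5 \left(\frac{1}{8} - 0\right)}{4} = - \frac{5 \left(\frac{1}{8} + 0\right)}{4} = \left(- \frac{5}{4}\right) \frac{1}{8} = - \frac{5}{32}$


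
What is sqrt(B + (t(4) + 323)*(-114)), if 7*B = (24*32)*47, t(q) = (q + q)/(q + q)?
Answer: 2*I*sqrt(389298)/7 ≈ 178.27*I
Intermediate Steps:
t(q) = 1 (t(q) = (2*q)/((2*q)) = (2*q)*(1/(2*q)) = 1)
B = 36096/7 (B = ((24*32)*47)/7 = (768*47)/7 = (1/7)*36096 = 36096/7 ≈ 5156.6)
sqrt(B + (t(4) + 323)*(-114)) = sqrt(36096/7 + (1 + 323)*(-114)) = sqrt(36096/7 + 324*(-114)) = sqrt(36096/7 - 36936) = sqrt(-222456/7) = 2*I*sqrt(389298)/7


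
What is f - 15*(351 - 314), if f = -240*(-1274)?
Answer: 305205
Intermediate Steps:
f = 305760
f - 15*(351 - 314) = 305760 - 15*(351 - 314) = 305760 - 15*37 = 305760 - 555 = 305205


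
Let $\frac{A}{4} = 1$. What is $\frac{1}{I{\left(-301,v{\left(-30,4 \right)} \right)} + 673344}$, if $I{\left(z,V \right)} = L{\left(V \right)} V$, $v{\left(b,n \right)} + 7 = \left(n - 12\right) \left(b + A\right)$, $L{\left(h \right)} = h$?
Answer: $\frac{1}{713745} \approx 1.4011 \cdot 10^{-6}$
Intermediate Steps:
$A = 4$ ($A = 4 \cdot 1 = 4$)
$v{\left(b,n \right)} = -7 + \left(-12 + n\right) \left(4 + b\right)$ ($v{\left(b,n \right)} = -7 + \left(n - 12\right) \left(b + 4\right) = -7 + \left(-12 + n\right) \left(4 + b\right)$)
$I{\left(z,V \right)} = V^{2}$ ($I{\left(z,V \right)} = V V = V^{2}$)
$\frac{1}{I{\left(-301,v{\left(-30,4 \right)} \right)} + 673344} = \frac{1}{\left(-55 - -360 + 4 \cdot 4 - 120\right)^{2} + 673344} = \frac{1}{\left(-55 + 360 + 16 - 120\right)^{2} + 673344} = \frac{1}{201^{2} + 673344} = \frac{1}{40401 + 673344} = \frac{1}{713745}$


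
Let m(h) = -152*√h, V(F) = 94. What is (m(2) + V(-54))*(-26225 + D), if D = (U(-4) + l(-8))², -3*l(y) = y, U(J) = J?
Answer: -22184846/9 + 35873368*√2/9 ≈ 3.1720e+6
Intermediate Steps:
l(y) = -y/3
D = 16/9 (D = (-4 - ⅓*(-8))² = (-4 + 8/3)² = (-4/3)² = 16/9 ≈ 1.7778)
(m(2) + V(-54))*(-26225 + D) = (-152*√2 + 94)*(-26225 + 16/9) = (94 - 152*√2)*(-236009/9) = -22184846/9 + 35873368*√2/9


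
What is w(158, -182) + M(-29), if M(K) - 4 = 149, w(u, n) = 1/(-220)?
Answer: 33659/220 ≈ 153.00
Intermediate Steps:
w(u, n) = -1/220
M(K) = 153 (M(K) = 4 + 149 = 153)
w(158, -182) + M(-29) = -1/220 + 153 = 33659/220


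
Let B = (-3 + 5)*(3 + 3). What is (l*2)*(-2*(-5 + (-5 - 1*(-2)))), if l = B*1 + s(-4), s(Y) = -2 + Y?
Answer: 192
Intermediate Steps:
B = 12 (B = 2*6 = 12)
l = 6 (l = 12*1 + (-2 - 4) = 12 - 6 = 6)
(l*2)*(-2*(-5 + (-5 - 1*(-2)))) = (6*2)*(-2*(-5 + (-5 - 1*(-2)))) = 12*(-2*(-5 + (-5 + 2))) = 12*(-2*(-5 - 3)) = 12*(-2*(-8)) = 12*16 = 192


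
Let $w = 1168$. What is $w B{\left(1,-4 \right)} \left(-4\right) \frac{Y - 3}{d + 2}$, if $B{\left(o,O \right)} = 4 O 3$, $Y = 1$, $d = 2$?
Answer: $-112128$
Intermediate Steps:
$B{\left(o,O \right)} = 12 O$
$w B{\left(1,-4 \right)} \left(-4\right) \frac{Y - 3}{d + 2} = 1168 \cdot 12 \left(-4\right) \left(-4\right) \frac{1 - 3}{2 + 2} = 1168 \left(-48\right) \left(-4\right) \left(- \frac{2}{4}\right) = 1168 \cdot 192 \left(\left(-2\right) \frac{1}{4}\right) = 1168 \cdot 192 \left(- \frac{1}{2}\right) = 1168 \left(-96\right) = -112128$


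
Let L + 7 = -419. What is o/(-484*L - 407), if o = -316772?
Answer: -316772/205777 ≈ -1.5394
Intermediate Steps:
L = -426 (L = -7 - 419 = -426)
o/(-484*L - 407) = -316772/(-484*(-426) - 407) = -316772/(206184 - 407) = -316772/205777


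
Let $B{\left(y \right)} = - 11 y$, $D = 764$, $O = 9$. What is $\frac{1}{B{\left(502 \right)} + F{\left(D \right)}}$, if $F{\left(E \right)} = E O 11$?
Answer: $\frac{1}{70114} \approx 1.4262 \cdot 10^{-5}$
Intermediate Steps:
$F{\left(E \right)} = 99 E$ ($F{\left(E \right)} = E 9 \cdot 11 = 9 E 11 = 99 E$)
$\frac{1}{B{\left(502 \right)} + F{\left(D \right)}} = \frac{1}{\left(-11\right) 502 + 99 \cdot 764} = \frac{1}{-5522 + 75636} = \frac{1}{70114}$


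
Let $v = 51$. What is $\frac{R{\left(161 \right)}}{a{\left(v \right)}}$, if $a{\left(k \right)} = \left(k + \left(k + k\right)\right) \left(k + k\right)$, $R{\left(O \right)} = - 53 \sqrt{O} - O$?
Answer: $- \frac{161}{15606} - \frac{53 \sqrt{161}}{15606} \approx -0.053409$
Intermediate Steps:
$R{\left(O \right)} = - O - 53 \sqrt{O}$
$a{\left(k \right)} = 6 k^{2}$ ($a{\left(k \right)} = \left(k + 2 k\right) 2 k = 3 k 2 k = 6 k^{2}$)
$\frac{R{\left(161 \right)}}{a{\left(v \right)}} = \frac{\left(-1\right) 161 - 53 \sqrt{161}}{6 \cdot 51^{2}} = \frac{-161 - 53 \sqrt{161}}{6 \cdot 2601} = \frac{-161 - 53 \sqrt{161}}{15606} = \left(-161 - 53 \sqrt{161}\right) \frac{1}{15606} = - \frac{161}{15606} - \frac{53 \sqrt{161}}{15606}$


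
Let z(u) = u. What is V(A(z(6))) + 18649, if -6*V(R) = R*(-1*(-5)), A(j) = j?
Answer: 18644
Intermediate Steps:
V(R) = -5*R/6 (V(R) = -R*(-1*(-5))/6 = -R*5/6 = -5*R/6)
V(A(z(6))) + 18649 = -⅚*6 + 18649 = -5 + 18649 = 18644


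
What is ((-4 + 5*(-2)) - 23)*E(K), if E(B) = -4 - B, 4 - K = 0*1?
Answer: 296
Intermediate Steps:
K = 4 (K = 4 - 0 = 4 - 1*0 = 4 + 0 = 4)
((-4 + 5*(-2)) - 23)*E(K) = ((-4 + 5*(-2)) - 23)*(-4 - 1*4) = ((-4 - 10) - 23)*(-4 - 4) = (-14 - 23)*(-8) = -37*(-8) = 296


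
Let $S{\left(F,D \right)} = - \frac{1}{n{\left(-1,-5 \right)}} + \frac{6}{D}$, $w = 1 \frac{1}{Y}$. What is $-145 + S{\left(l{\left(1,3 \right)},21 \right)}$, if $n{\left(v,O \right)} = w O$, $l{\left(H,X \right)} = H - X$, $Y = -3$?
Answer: $- \frac{5086}{35} \approx -145.31$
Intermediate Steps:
$w = - \frac{1}{3}$ ($w = 1 \frac{1}{-3} = 1 \left(- \frac{1}{3}\right) = - \frac{1}{3} \approx -0.33333$)
$n{\left(v,O \right)} = - \frac{O}{3}$
$S{\left(F,D \right)} = - \frac{3}{5} + \frac{6}{D}$ ($S{\left(F,D \right)} = - \frac{1}{\left(- \frac{1}{3}\right) \left(-5\right)} + \frac{6}{D} = - \frac{1}{\frac{5}{3}} + \frac{6}{D} = \left(-1\right) \frac{3}{5} + \frac{6}{D} = - \frac{3}{5} + \frac{6}{D}$)
$-145 + S{\left(l{\left(1,3 \right)},21 \right)} = -145 - \left(\frac{3}{5} - \frac{6}{21}\right) = -145 + \left(- \frac{3}{5} + 6 \cdot \frac{1}{21}\right) = -145 + \left(- \frac{3}{5} + \frac{2}{7}\right) = -145 - \frac{11}{35} = - \frac{5086}{35}$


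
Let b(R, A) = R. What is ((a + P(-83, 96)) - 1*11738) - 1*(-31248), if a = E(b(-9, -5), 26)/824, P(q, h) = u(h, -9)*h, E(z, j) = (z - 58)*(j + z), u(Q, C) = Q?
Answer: 23669085/824 ≈ 28725.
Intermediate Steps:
E(z, j) = (-58 + z)*(j + z)
P(q, h) = h² (P(q, h) = h*h = h²)
a = -1139/824 (a = ((-9)² - 58*26 - 58*(-9) + 26*(-9))/824 = (81 - 1508 + 522 - 234)*(1/824) = -1139*1/824 = -1139/824 ≈ -1.3823)
((a + P(-83, 96)) - 1*11738) - 1*(-31248) = ((-1139/824 + 96²) - 1*11738) - 1*(-31248) = ((-1139/824 + 9216) - 11738) + 31248 = (7592845/824 - 11738) + 31248 = -2079267/824 + 31248 = 23669085/824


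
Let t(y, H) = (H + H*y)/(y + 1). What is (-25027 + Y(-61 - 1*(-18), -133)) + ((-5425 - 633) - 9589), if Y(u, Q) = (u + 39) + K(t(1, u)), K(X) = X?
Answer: -40721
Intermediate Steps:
t(y, H) = (H + H*y)/(1 + y)
Y(u, Q) = 39 + 2*u (Y(u, Q) = (u + 39) + u = (39 + u) + u = 39 + 2*u)
(-25027 + Y(-61 - 1*(-18), -133)) + ((-5425 - 633) - 9589) = (-25027 + (39 + 2*(-61 - 1*(-18)))) + ((-5425 - 633) - 9589) = (-25027 + (39 + 2*(-61 + 18))) + (-6058 - 9589) = (-25027 + (39 + 2*(-43))) - 15647 = (-25027 + (39 - 86)) - 15647 = (-25027 - 47) - 15647 = -25074 - 15647 = -40721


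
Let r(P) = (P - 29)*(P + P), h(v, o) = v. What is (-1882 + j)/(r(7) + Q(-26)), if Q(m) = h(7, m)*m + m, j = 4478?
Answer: -649/129 ≈ -5.0310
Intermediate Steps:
Q(m) = 8*m (Q(m) = 7*m + m = 8*m)
r(P) = 2*P*(-29 + P) (r(P) = (-29 + P)*(2*P) = 2*P*(-29 + P))
(-1882 + j)/(r(7) + Q(-26)) = (-1882 + 4478)/(2*7*(-29 + 7) + 8*(-26)) = 2596/(2*7*(-22) - 208) = 2596/(-308 - 208) = 2596/(-516) = 2596*(-1/516) = -649/129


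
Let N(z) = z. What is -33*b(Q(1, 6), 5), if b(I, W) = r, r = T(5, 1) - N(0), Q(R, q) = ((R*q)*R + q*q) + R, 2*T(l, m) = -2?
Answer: 33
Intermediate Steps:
T(l, m) = -1 (T(l, m) = (½)*(-2) = -1)
Q(R, q) = R + q² + q*R² (Q(R, q) = (q*R² + q²) + R = (q² + q*R²) + R = R + q² + q*R²)
r = -1 (r = -1 - 1*0 = -1 + 0 = -1)
b(I, W) = -1
-33*b(Q(1, 6), 5) = -33*(-1) = 33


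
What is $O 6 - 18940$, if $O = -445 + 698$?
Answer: $-17422$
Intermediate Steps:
$O = 253$
$O 6 - 18940 = 253 \cdot 6 - 18940 = 1518 - 18940 = -17422$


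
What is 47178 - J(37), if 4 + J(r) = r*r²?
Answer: -3471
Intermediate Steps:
J(r) = -4 + r³ (J(r) = -4 + r*r² = -4 + r³)
47178 - J(37) = 47178 - (-4 + 37³) = 47178 - (-4 + 50653) = 47178 - 1*50649 = 47178 - 50649 = -3471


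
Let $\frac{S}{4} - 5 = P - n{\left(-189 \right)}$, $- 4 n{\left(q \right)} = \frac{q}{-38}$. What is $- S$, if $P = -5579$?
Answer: $\frac{847059}{38} \approx 22291.0$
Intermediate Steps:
$n{\left(q \right)} = \frac{q}{152}$ ($n{\left(q \right)} = - \frac{q \frac{1}{-38}}{4} = - \frac{q \left(- \frac{1}{38}\right)}{4} = - \frac{\left(- \frac{1}{38}\right) q}{4} = \frac{q}{152}$)
$S = - \frac{847059}{38}$ ($S = 20 + 4 \left(-5579 - \frac{1}{152} \left(-189\right)\right) = 20 + 4 \left(-5579 - - \frac{189}{152}\right) = 20 + 4 \left(-5579 + \frac{189}{152}\right) = 20 + 4 \left(- \frac{847819}{152}\right) = 20 - \frac{847819}{38} = - \frac{847059}{38} \approx -22291.0$)
$- S = \left(-1\right) \left(- \frac{847059}{38}\right) = \frac{847059}{38}$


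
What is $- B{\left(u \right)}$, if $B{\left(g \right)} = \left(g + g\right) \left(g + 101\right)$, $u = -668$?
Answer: $-757512$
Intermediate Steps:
$B{\left(g \right)} = 2 g \left(101 + g\right)$
$- B{\left(u \right)} = - 2 \left(-668\right) \left(101 - 668\right) = - 2 \left(-668\right) \left(-567\right) = \left(-1\right) 757512 = -757512$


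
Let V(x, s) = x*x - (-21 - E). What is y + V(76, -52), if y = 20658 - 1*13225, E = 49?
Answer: 13279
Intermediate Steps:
V(x, s) = 70 + x**2 (V(x, s) = x*x - (-21 - 1*49) = x**2 - (-21 - 49) = x**2 - 1*(-70) = x**2 + 70 = 70 + x**2)
y = 7433 (y = 20658 - 13225 = 7433)
y + V(76, -52) = 7433 + (70 + 76**2) = 7433 + (70 + 5776) = 7433 + 5846 = 13279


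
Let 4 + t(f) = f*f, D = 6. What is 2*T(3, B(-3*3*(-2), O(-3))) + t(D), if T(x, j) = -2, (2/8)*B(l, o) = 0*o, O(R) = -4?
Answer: 28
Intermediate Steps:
B(l, o) = 0 (B(l, o) = 4*(0*o) = 4*0 = 0)
t(f) = -4 + f**2 (t(f) = -4 + f*f = -4 + f**2)
2*T(3, B(-3*3*(-2), O(-3))) + t(D) = 2*(-2) + (-4 + 6**2) = -4 + (-4 + 36) = -4 + 32 = 28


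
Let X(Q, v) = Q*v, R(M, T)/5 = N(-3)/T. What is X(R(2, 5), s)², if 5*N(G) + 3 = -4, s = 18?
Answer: 15876/25 ≈ 635.04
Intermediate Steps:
N(G) = -7/5 (N(G) = -⅗ + (⅕)*(-4) = -⅗ - ⅘ = -7/5)
R(M, T) = -7/T (R(M, T) = 5*(-7/(5*T)) = -7/T)
X(R(2, 5), s)² = (-7/5*18)² = (-126/5)² = 15876/25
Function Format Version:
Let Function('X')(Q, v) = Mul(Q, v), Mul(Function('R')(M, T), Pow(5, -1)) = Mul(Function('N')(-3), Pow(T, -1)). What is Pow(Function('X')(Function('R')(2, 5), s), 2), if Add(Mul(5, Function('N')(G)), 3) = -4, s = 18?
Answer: Rational(15876, 25) ≈ 635.04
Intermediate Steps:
Function('N')(G) = Rational(-7, 5) (Function('N')(G) = Add(Rational(-3, 5), Mul(Rational(1, 5), -4)) = Add(Rational(-3, 5), Rational(-4, 5)) = Rational(-7, 5))
Function('R')(M, T) = Mul(-7, Pow(T, -1)) (Function('R')(M, T) = Mul(5, Mul(Rational(-7, 5), Pow(T, -1))) = Mul(-7, Pow(T, -1)))
Pow(Function('X')(Function('R')(2, 5), s), 2) = Pow(Mul(Mul(-7, Pow(5, -1)), 18), 2) = Pow(Mul(Mul(-7, Rational(1, 5)), 18), 2) = Pow(Mul(Rational(-7, 5), 18), 2) = Pow(Rational(-126, 5), 2) = Rational(15876, 25)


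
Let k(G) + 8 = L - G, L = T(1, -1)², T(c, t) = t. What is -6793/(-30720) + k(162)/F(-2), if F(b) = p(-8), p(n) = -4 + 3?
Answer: 5198473/30720 ≈ 169.22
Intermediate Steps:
L = 1 (L = (-1)² = 1)
k(G) = -7 - G (k(G) = -8 + (1 - G) = -7 - G)
p(n) = -1
F(b) = -1
-6793/(-30720) + k(162)/F(-2) = -6793/(-30720) + (-7 - 1*162)/(-1) = -6793*(-1/30720) + (-7 - 162)*(-1) = 6793/30720 - 169*(-1) = 6793/30720 + 169 = 5198473/30720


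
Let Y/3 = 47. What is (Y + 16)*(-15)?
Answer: -2355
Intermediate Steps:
Y = 141 (Y = 3*47 = 141)
(Y + 16)*(-15) = (141 + 16)*(-15) = 157*(-15) = -2355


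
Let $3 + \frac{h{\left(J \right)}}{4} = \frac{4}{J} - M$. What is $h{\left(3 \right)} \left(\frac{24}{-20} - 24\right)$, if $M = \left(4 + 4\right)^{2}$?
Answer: $\frac{33096}{5} \approx 6619.2$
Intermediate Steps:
$M = 64$ ($M = 8^{2} = 64$)
$h{\left(J \right)} = -268 + \frac{16}{J}$ ($h{\left(J \right)} = -12 + 4 \left(\frac{4}{J} - 64\right) = -12 + 4 \left(-64 + \frac{4}{J}\right) = -12 - \left(256 - \frac{16}{J}\right) = -268 + \frac{16}{J}$)
$h{\left(3 \right)} \left(\frac{24}{-20} - 24\right) = \left(-268 + \frac{16}{3}\right) \left(\frac{24}{-20} - 24\right) = \left(-268 + 16 \cdot \frac{1}{3}\right) \left(24 \left(- \frac{1}{20}\right) - 24\right) = \left(-268 + \frac{16}{3}\right) \left(- \frac{6}{5} - 24\right) = \left(- \frac{788}{3}\right) \left(- \frac{126}{5}\right) = \frac{33096}{5}$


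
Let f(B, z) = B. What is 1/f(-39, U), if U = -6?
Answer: -1/39 ≈ -0.025641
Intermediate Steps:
1/f(-39, U) = 1/(-39) = -1/39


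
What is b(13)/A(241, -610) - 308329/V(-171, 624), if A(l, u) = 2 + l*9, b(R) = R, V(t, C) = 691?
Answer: -51490252/115397 ≈ -446.20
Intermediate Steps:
A(l, u) = 2 + 9*l
b(13)/A(241, -610) - 308329/V(-171, 624) = 13/(2 + 9*241) - 308329/691 = 13/(2 + 2169) - 308329*1/691 = 13/2171 - 308329/691 = 13*(1/2171) - 308329/691 = 1/167 - 308329/691 = -51490252/115397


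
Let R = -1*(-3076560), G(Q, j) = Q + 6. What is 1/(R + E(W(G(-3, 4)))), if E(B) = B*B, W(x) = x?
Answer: 1/3076569 ≈ 3.2504e-7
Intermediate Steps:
G(Q, j) = 6 + Q
E(B) = B**2
R = 3076560
1/(R + E(W(G(-3, 4)))) = 1/(3076560 + (6 - 3)**2) = 1/(3076560 + 3**2) = 1/(3076560 + 9) = 1/3076569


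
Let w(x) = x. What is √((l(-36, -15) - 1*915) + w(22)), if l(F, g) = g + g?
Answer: I*√923 ≈ 30.381*I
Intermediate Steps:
l(F, g) = 2*g
√((l(-36, -15) - 1*915) + w(22)) = √((2*(-15) - 1*915) + 22) = √((-30 - 915) + 22) = √(-945 + 22) = √(-923) = I*√923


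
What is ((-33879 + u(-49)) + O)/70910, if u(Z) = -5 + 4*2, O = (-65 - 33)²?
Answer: -12136/35455 ≈ -0.34229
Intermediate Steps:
O = 9604 (O = (-98)² = 9604)
u(Z) = 3 (u(Z) = -5 + 8 = 3)
((-33879 + u(-49)) + O)/70910 = ((-33879 + 3) + 9604)/70910 = (-33876 + 9604)*(1/70910) = -24272*1/70910 = -12136/35455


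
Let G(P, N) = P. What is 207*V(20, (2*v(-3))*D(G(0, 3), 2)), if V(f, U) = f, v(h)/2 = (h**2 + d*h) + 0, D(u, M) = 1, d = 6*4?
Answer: 4140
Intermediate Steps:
d = 24
v(h) = 2*h**2 + 48*h (v(h) = 2*((h**2 + 24*h) + 0) = 2*(h**2 + 24*h) = 2*h**2 + 48*h)
207*V(20, (2*v(-3))*D(G(0, 3), 2)) = 207*20 = 4140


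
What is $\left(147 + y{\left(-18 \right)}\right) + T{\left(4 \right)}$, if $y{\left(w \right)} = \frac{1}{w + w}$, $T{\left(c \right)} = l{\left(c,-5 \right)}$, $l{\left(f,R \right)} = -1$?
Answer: $\frac{5255}{36} \approx 145.97$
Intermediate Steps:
$T{\left(c \right)} = -1$
$y{\left(w \right)} = \frac{1}{2 w}$
$\left(147 + y{\left(-18 \right)}\right) + T{\left(4 \right)} = \left(147 + \frac{1}{2 \left(-18\right)}\right) - 1 = \left(147 + \frac{1}{2} \left(- \frac{1}{18}\right)\right) - 1 = \left(147 - \frac{1}{36}\right) - 1 = \frac{5291}{36} - 1 = \frac{5255}{36}$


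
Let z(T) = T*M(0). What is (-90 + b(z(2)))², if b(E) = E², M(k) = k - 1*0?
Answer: 8100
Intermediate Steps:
M(k) = k (M(k) = k + 0 = k)
z(T) = 0 (z(T) = T*0 = 0)
(-90 + b(z(2)))² = (-90 + 0²)² = (-90 + 0)² = (-90)² = 8100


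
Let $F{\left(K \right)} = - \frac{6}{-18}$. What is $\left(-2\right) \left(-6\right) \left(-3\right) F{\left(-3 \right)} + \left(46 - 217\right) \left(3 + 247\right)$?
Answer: $-42762$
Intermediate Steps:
$F{\left(K \right)} = \frac{1}{3}$ ($F{\left(K \right)} = \left(-6\right) \left(- \frac{1}{18}\right) = \frac{1}{3}$)
$\left(-2\right) \left(-6\right) \left(-3\right) F{\left(-3 \right)} + \left(46 - 217\right) \left(3 + 247\right) = \left(-2\right) \left(-6\right) \left(-3\right) \frac{1}{3} + \left(46 - 217\right) \left(3 + 247\right) = 12 \left(-3\right) \frac{1}{3} - 42750 = \left(-36\right) \frac{1}{3} - 42750 = -12 - 42750 = -42762$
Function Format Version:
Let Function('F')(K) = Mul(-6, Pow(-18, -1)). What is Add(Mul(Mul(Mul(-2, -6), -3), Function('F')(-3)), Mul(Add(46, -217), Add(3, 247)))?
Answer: -42762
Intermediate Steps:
Function('F')(K) = Rational(1, 3) (Function('F')(K) = Mul(-6, Rational(-1, 18)) = Rational(1, 3))
Add(Mul(Mul(Mul(-2, -6), -3), Function('F')(-3)), Mul(Add(46, -217), Add(3, 247))) = Add(Mul(Mul(Mul(-2, -6), -3), Rational(1, 3)), Mul(Add(46, -217), Add(3, 247))) = Add(Mul(Mul(12, -3), Rational(1, 3)), Mul(-171, 250)) = Add(Mul(-36, Rational(1, 3)), -42750) = Add(-12, -42750) = -42762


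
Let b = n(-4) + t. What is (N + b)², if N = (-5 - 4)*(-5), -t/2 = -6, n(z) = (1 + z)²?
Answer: 4356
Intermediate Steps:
t = 12 (t = -2*(-6) = 12)
N = 45 (N = -9*(-5) = 45)
b = 21 (b = (1 - 4)² + 12 = (-3)² + 12 = 9 + 12 = 21)
(N + b)² = (45 + 21)² = 66² = 4356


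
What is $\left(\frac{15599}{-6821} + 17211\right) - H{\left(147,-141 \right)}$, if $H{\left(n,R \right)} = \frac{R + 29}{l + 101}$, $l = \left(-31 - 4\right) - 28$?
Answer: $\frac{117400736}{6821} \approx 17212.0$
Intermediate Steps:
$l = -63$ ($l = -35 - 28 = -63$)
$H{\left(n,R \right)} = \frac{29}{38} + \frac{R}{38}$ ($H{\left(n,R \right)} = \frac{R + 29}{-63 + 101} = \frac{29 + R}{38} = \left(29 + R\right) \frac{1}{38} = \frac{29}{38} + \frac{R}{38}$)
$\left(\frac{15599}{-6821} + 17211\right) - H{\left(147,-141 \right)} = \left(\frac{15599}{-6821} + 17211\right) - \left(\frac{29}{38} + \frac{1}{38} \left(-141\right)\right) = \left(15599 \left(- \frac{1}{6821}\right) + 17211\right) - \left(\frac{29}{38} - \frac{141}{38}\right) = \left(- \frac{821}{359} + 17211\right) - - \frac{56}{19} = \frac{6177928}{359} + \frac{56}{19} = \frac{117400736}{6821}$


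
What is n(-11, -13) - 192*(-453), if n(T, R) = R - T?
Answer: 86974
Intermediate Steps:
n(-11, -13) - 192*(-453) = (-13 - 1*(-11)) - 192*(-453) = (-13 + 11) + 86976 = -2 + 86976 = 86974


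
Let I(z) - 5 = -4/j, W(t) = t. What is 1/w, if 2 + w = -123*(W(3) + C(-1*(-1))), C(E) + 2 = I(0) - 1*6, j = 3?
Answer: 1/162 ≈ 0.0061728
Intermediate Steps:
I(z) = 11/3 (I(z) = 5 - 4/3 = 11/3)
C(E) = -13/3 (C(E) = -2 + (11/3 - 1*6) = -2 + (11/3 - 6) = -2 - 7/3 = -13/3)
w = 162 (w = -2 - 123*(3 - 13/3) = -2 - 123*(-4/3) = -2 + 164 = 162)
1/w = 1/162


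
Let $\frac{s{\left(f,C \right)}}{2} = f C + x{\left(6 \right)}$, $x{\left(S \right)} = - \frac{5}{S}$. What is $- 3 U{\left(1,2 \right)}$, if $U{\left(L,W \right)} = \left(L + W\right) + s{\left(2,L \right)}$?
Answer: $-16$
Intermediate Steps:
$s{\left(f,C \right)} = - \frac{5}{3} + 2 C f$ ($s{\left(f,C \right)} = 2 \left(f C - \frac{5}{6}\right) = 2 \left(C f - \frac{5}{6}\right) = 2 \left(- \frac{5}{6} + C f\right) = - \frac{5}{3} + 2 C f$)
$U{\left(L,W \right)} = - \frac{5}{3} + W + 5 L$ ($U{\left(L,W \right)} = \left(L + W\right) + \left(- \frac{5}{3} + 2 L 2\right) = \left(L + W\right) + \left(- \frac{5}{3} + 4 L\right) = - \frac{5}{3} + W + 5 L$)
$- 3 U{\left(1,2 \right)} = - 3 \left(- \frac{5}{3} + 2 + 5 \cdot 1\right) = - 3 \left(- \frac{5}{3} + 2 + 5\right) = \left(-3\right) \frac{16}{3} = -16$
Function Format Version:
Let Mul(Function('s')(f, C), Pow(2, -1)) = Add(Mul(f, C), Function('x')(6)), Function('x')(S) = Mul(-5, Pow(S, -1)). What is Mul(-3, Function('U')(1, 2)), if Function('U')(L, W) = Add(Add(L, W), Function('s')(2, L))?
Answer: -16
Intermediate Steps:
Function('s')(f, C) = Add(Rational(-5, 3), Mul(2, C, f)) (Function('s')(f, C) = Mul(2, Add(Mul(f, C), Mul(-5, Pow(6, -1)))) = Mul(2, Add(Mul(C, f), Mul(-5, Rational(1, 6)))) = Mul(2, Add(Mul(C, f), Rational(-5, 6))) = Mul(2, Add(Rational(-5, 6), Mul(C, f))) = Add(Rational(-5, 3), Mul(2, C, f)))
Function('U')(L, W) = Add(Rational(-5, 3), W, Mul(5, L)) (Function('U')(L, W) = Add(Add(L, W), Add(Rational(-5, 3), Mul(2, L, 2))) = Add(Add(L, W), Add(Rational(-5, 3), Mul(4, L))) = Add(Rational(-5, 3), W, Mul(5, L)))
Mul(-3, Function('U')(1, 2)) = Mul(-3, Add(Rational(-5, 3), 2, Mul(5, 1))) = Mul(-3, Add(Rational(-5, 3), 2, 5)) = Mul(-3, Rational(16, 3)) = -16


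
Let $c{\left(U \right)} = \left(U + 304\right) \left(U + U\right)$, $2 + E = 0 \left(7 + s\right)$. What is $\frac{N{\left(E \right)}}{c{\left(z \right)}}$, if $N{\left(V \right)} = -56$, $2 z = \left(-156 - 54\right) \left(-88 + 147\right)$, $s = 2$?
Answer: $- \frac{4}{5213535} \approx -7.6723 \cdot 10^{-7}$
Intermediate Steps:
$z = -6195$ ($z = \frac{\left(-156 - 54\right) \left(-88 + 147\right)}{2} = \frac{\left(-210\right) 59}{2} = \frac{1}{2} \left(-12390\right) = -6195$)
$E = -2$ ($E = -2 + 0 \left(7 + 2\right) = -2 + 0 \cdot 9 = -2 + 0 = -2$)
$c{\left(U \right)} = 2 U \left(304 + U\right)$ ($c{\left(U \right)} = \left(304 + U\right) 2 U = 2 U \left(304 + U\right)$)
$\frac{N{\left(E \right)}}{c{\left(z \right)}} = - \frac{56}{2 \left(-6195\right) \left(304 - 6195\right)} = - \frac{56}{2 \left(-6195\right) \left(-5891\right)} = - \frac{56}{72989490} = \left(-56\right) \frac{1}{72989490} = - \frac{4}{5213535}$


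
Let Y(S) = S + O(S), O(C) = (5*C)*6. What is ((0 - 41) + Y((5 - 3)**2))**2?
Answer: 6889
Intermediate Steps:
O(C) = 30*C
Y(S) = 31*S (Y(S) = S + 30*S = 31*S)
((0 - 41) + Y((5 - 3)**2))**2 = ((0 - 41) + 31*(5 - 3)**2)**2 = (-41 + 31*2**2)**2 = (-41 + 31*4)**2 = (-41 + 124)**2 = 83**2 = 6889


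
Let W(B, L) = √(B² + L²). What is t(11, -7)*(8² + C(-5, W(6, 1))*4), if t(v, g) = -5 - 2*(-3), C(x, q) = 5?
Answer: 84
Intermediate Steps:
t(v, g) = 1 (t(v, g) = -5 + 6 = 1)
t(11, -7)*(8² + C(-5, W(6, 1))*4) = 1*(8² + 5*4) = 1*(64 + 20) = 1*84 = 84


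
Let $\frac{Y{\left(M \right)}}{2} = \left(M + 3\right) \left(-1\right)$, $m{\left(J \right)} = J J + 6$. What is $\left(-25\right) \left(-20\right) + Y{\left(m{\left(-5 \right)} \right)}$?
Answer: $432$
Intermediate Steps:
$m{\left(J \right)} = 6 + J^{2}$ ($m{\left(J \right)} = J^{2} + 6 = 6 + J^{2}$)
$Y{\left(M \right)} = -6 - 2 M$ ($Y{\left(M \right)} = 2 \left(M + 3\right) \left(-1\right) = 2 \left(3 + M\right) \left(-1\right) = 2 \left(-3 - M\right) = -6 - 2 M$)
$\left(-25\right) \left(-20\right) + Y{\left(m{\left(-5 \right)} \right)} = \left(-25\right) \left(-20\right) - \left(6 + 2 \left(6 + \left(-5\right)^{2}\right)\right) = 500 - \left(6 + 2 \left(6 + 25\right)\right) = 500 - 68 = 432$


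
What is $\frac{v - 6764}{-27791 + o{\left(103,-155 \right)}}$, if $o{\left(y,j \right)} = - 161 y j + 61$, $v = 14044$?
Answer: $\frac{1456}{508527} \approx 0.0028632$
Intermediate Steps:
$o{\left(y,j \right)} = 61 - 161 j y$ ($o{\left(y,j \right)} = - 161 j y + 61 = 61 - 161 j y$)
$\frac{v - 6764}{-27791 + o{\left(103,-155 \right)}} = \frac{14044 - 6764}{-27791 - \left(-61 - 2570365\right)} = \frac{7280}{-27791 + \left(61 + 2570365\right)} = \frac{7280}{-27791 + 2570426} = \frac{7280}{2542635} = 7280 \cdot \frac{1}{2542635} = \frac{1456}{508527}$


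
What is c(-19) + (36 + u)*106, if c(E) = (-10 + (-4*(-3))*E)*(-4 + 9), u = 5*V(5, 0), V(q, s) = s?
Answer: 2626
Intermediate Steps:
u = 0 (u = 5*0 = 0)
c(E) = -50 + 60*E (c(E) = (-10 + 12*E)*5 = -50 + 60*E)
c(-19) + (36 + u)*106 = (-50 + 60*(-19)) + (36 + 0)*106 = (-50 - 1140) + 36*106 = -1190 + 3816 = 2626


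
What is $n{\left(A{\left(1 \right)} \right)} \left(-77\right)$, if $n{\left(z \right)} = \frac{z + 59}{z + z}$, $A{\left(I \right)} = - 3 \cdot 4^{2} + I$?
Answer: $\frac{462}{47} \approx 9.8298$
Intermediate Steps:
$A{\left(I \right)} = -48 + I$ ($A{\left(I \right)} = \left(-3\right) 16 + I = -48 + I$)
$n{\left(z \right)} = \frac{59 + z}{2 z}$
$n{\left(A{\left(1 \right)} \right)} \left(-77\right) = \frac{59 + \left(-48 + 1\right)}{2 \left(-48 + 1\right)} \left(-77\right) = \frac{59 - 47}{2 \left(-47\right)} \left(-77\right) = \frac{1}{2} \left(- \frac{1}{47}\right) 12 \left(-77\right) = \left(- \frac{6}{47}\right) \left(-77\right) = \frac{462}{47}$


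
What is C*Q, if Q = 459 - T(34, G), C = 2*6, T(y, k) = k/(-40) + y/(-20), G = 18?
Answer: 27669/5 ≈ 5533.8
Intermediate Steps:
T(y, k) = -y/20 - k/40 (T(y, k) = k*(-1/40) + y*(-1/20) = -k/40 - y/20 = -y/20 - k/40)
C = 12
Q = 9223/20 (Q = 459 - (-1/20*34 - 1/40*18) = 459 - (-17/10 - 9/20) = 459 - 1*(-43/20) = 459 + 43/20 = 9223/20 ≈ 461.15)
C*Q = 12*(9223/20) = 27669/5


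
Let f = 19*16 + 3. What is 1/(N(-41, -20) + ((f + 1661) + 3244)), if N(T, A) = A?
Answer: 1/5192 ≈ 0.00019260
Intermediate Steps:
f = 307 (f = 304 + 3 = 307)
1/(N(-41, -20) + ((f + 1661) + 3244)) = 1/(-20 + ((307 + 1661) + 3244)) = 1/(-20 + (1968 + 3244)) = 1/(-20 + 5212) = 1/5192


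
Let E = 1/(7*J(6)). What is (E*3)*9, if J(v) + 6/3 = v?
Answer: 27/28 ≈ 0.96429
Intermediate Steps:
J(v) = -2 + v
E = 1/28 (E = 1/(7*(-2 + 6)) = (1/7)/4 = (1/7)*(1/4) = 1/28 ≈ 0.035714)
(E*3)*9 = ((1/28)*3)*9 = (3/28)*9 = 27/28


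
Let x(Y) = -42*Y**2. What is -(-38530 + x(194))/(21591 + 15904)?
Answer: 1619242/37495 ≈ 43.186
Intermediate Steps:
-(-38530 + x(194))/(21591 + 15904) = -(-38530 - 42*194**2)/(21591 + 15904) = -(-38530 - 42*37636)/37495 = -(-38530 - 1580712)/37495 = -(-1619242)/37495 = -1*(-1619242/37495) = 1619242/37495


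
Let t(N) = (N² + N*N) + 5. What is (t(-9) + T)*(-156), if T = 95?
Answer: -40872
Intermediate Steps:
t(N) = 5 + 2*N² (t(N) = (N² + N²) + 5 = 2*N² + 5 = 5 + 2*N²)
(t(-9) + T)*(-156) = ((5 + 2*(-9)²) + 95)*(-156) = ((5 + 2*81) + 95)*(-156) = ((5 + 162) + 95)*(-156) = (167 + 95)*(-156) = 262*(-156) = -40872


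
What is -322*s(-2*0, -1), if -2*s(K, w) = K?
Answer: 0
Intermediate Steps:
s(K, w) = -K/2
-322*s(-2*0, -1) = -(-161)*(-2*0) = -(-161)*0 = -322*0 = 0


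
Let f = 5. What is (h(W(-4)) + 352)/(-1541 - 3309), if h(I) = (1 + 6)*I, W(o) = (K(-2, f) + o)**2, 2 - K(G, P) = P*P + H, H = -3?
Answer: -2192/2425 ≈ -0.90392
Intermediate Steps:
K(G, P) = 5 - P**2 (K(G, P) = 2 - (P*P - 3) = 2 - (P**2 - 3) = 2 - (-3 + P**2) = 2 + (3 - P**2) = 5 - P**2)
W(o) = (-20 + o)**2 (W(o) = ((5 - 1*5**2) + o)**2 = ((5 - 1*25) + o)**2 = ((5 - 25) + o)**2 = (-20 + o)**2)
h(I) = 7*I
(h(W(-4)) + 352)/(-1541 - 3309) = (7*(-20 - 4)**2 + 352)/(-1541 - 3309) = (7*(-24)**2 + 352)/(-4850) = (7*576 + 352)*(-1/4850) = (4032 + 352)*(-1/4850) = 4384*(-1/4850) = -2192/2425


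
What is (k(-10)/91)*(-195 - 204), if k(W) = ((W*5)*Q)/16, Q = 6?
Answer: 4275/52 ≈ 82.212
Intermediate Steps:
k(W) = 15*W/8 (k(W) = ((W*5)*6)/16 = ((5*W)*6)*(1/16) = (30*W)*(1/16) = 15*W/8)
(k(-10)/91)*(-195 - 204) = (((15/8)*(-10))/91)*(-195 - 204) = -75/4*1/91*(-399) = -75/364*(-399) = 4275/52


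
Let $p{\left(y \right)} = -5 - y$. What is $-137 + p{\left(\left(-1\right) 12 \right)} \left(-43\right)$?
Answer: $-438$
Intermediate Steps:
$-137 + p{\left(\left(-1\right) 12 \right)} \left(-43\right) = -137 + \left(-5 - \left(-1\right) 12\right) \left(-43\right) = -137 + \left(-5 - -12\right) \left(-43\right) = -137 + \left(-5 + 12\right) \left(-43\right) = -137 + 7 \left(-43\right) = -137 - 301 = -438$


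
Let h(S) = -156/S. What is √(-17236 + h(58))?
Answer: I*√14497738/29 ≈ 131.3*I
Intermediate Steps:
√(-17236 + h(58)) = √(-17236 - 156/58) = √(-17236 - 156*1/58) = √(-17236 - 78/29) = √(-499922/29) = I*√14497738/29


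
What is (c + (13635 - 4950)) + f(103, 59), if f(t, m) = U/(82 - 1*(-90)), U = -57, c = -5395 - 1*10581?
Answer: -1254109/172 ≈ -7291.3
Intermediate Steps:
c = -15976 (c = -5395 - 10581 = -15976)
f(t, m) = -57/172 (f(t, m) = -57/(82 - 1*(-90)) = -57/(82 + 90) = -57/172)
(c + (13635 - 4950)) + f(103, 59) = (-15976 + (13635 - 4950)) - 57/172 = (-15976 + 8685) - 57/172 = -7291 - 57/172 = -1254109/172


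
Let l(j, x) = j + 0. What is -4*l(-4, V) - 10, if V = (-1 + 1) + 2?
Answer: 6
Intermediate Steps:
V = 2 (V = 0 + 2 = 2)
l(j, x) = j
-4*l(-4, V) - 10 = -4*(-4) - 10 = 16 - 10 = 6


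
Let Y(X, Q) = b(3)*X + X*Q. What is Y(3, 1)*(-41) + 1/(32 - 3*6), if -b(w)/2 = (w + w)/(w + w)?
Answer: 1723/14 ≈ 123.07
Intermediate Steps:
b(w) = -2 (b(w) = -2*(w + w)/(w + w) = -2*2*w/(2*w) = -2*2*w*1/(2*w) = -2*1 = -2)
Y(X, Q) = -2*X + Q*X (Y(X, Q) = -2*X + X*Q = -2*X + Q*X)
Y(3, 1)*(-41) + 1/(32 - 3*6) = (3*(-2 + 1))*(-41) + 1/(32 - 3*6) = (3*(-1))*(-41) + 1/(32 - 18) = -3*(-41) + 1/14 = 123 + 1/14 = 1723/14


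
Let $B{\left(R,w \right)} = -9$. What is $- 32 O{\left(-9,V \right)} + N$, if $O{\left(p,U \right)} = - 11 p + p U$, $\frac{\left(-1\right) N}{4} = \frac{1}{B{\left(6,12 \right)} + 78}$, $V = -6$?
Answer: $- \frac{337828}{69} \approx -4896.1$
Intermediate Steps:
$N = - \frac{4}{69}$ ($N = - \frac{4}{-9 + 78} = - \frac{4}{69} \approx -0.057971$)
$O{\left(p,U \right)} = - 11 p + U p$
$- 32 O{\left(-9,V \right)} + N = - 32 \left(- 9 \left(-11 - 6\right)\right) - \frac{4}{69} = - 32 \left(\left(-9\right) \left(-17\right)\right) - \frac{4}{69} = \left(-32\right) 153 - \frac{4}{69} = -4896 - \frac{4}{69} = - \frac{337828}{69}$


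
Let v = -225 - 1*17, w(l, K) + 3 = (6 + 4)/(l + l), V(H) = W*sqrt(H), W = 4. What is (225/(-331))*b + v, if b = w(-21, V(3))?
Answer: -555614/2317 ≈ -239.80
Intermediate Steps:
V(H) = 4*sqrt(H)
w(l, K) = -3 + 5/l (w(l, K) = -3 + (6 + 4)/(l + l) = -3 + 10/((2*l)) = -3 + 10*(1/(2*l)) = -3 + 5/l)
b = -68/21 (b = -3 + 5/(-21) = -3 + 5*(-1/21) = -3 - 5/21 = -68/21 ≈ -3.2381)
v = -242 (v = -225 - 17 = -242)
(225/(-331))*b + v = (225/(-331))*(-68/21) - 242 = (225*(-1/331))*(-68/21) - 242 = -225/331*(-68/21) - 242 = 5100/2317 - 242 = -555614/2317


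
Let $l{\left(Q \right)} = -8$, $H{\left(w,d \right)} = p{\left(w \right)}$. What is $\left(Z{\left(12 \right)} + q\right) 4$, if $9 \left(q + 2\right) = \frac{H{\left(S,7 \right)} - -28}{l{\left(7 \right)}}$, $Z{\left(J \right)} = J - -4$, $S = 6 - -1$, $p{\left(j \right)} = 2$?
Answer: $\frac{163}{3} \approx 54.333$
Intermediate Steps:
$S = 7$ ($S = 6 + 1 = 7$)
$H{\left(w,d \right)} = 2$
$Z{\left(J \right)} = 4 + J$ ($Z{\left(J \right)} = J + 4 = 4 + J$)
$q = - \frac{29}{12}$ ($q = -2 + \frac{\left(2 - -28\right) \frac{1}{-8}}{9} = -2 + \frac{\left(2 + 28\right) \left(- \frac{1}{8}\right)}{9} = -2 + \frac{30 \left(- \frac{1}{8}\right)}{9} = -2 + \frac{1}{9} \left(- \frac{15}{4}\right) = -2 - \frac{5}{12} = - \frac{29}{12} \approx -2.4167$)
$\left(Z{\left(12 \right)} + q\right) 4 = \left(\left(4 + 12\right) - \frac{29}{12}\right) 4 = \left(16 - \frac{29}{12}\right) 4 = \frac{163}{12} \cdot 4 = \frac{163}{3}$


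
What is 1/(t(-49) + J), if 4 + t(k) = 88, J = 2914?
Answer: 1/2998 ≈ 0.00033356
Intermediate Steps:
t(k) = 84 (t(k) = -4 + 88 = 84)
1/(t(-49) + J) = 1/(84 + 2914) = 1/2998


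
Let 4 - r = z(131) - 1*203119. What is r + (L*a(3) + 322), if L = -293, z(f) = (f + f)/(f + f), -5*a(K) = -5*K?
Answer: 202565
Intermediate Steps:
a(K) = K (a(K) = -(-1)*K = K)
z(f) = 1 (z(f) = (2*f)/((2*f)) = (2*f)*(1/(2*f)) = 1)
r = 203122 (r = 4 - (1 - 1*203119) = 4 - (1 - 203119) = 4 - 1*(-203118) = 4 + 203118 = 203122)
r + (L*a(3) + 322) = 203122 + (-293*3 + 322) = 203122 + (-879 + 322) = 203122 - 557 = 202565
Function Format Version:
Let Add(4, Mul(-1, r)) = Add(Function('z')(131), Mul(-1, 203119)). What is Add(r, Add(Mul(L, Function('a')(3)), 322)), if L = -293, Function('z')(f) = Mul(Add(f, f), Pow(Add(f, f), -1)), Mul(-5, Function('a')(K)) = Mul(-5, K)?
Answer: 202565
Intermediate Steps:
Function('a')(K) = K (Function('a')(K) = Mul(Rational(-1, 5), Mul(-5, K)) = K)
Function('z')(f) = 1 (Function('z')(f) = Mul(Mul(2, f), Pow(Mul(2, f), -1)) = Mul(Mul(2, f), Mul(Rational(1, 2), Pow(f, -1))) = 1)
r = 203122 (r = Add(4, Mul(-1, Add(1, Mul(-1, 203119)))) = Add(4, Mul(-1, Add(1, -203119))) = Add(4, Mul(-1, -203118)) = Add(4, 203118) = 203122)
Add(r, Add(Mul(L, Function('a')(3)), 322)) = Add(203122, Add(Mul(-293, 3), 322)) = Add(203122, Add(-879, 322)) = Add(203122, -557) = 202565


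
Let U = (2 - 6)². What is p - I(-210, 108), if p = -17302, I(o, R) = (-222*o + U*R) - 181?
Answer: -65469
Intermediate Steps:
U = 16 (U = (-4)² = 16)
I(o, R) = -181 - 222*o + 16*R (I(o, R) = (-222*o + 16*R) - 181 = -181 - 222*o + 16*R)
p - I(-210, 108) = -17302 - (-181 - 222*(-210) + 16*108) = -17302 - (-181 + 46620 + 1728) = -17302 - 1*48167 = -17302 - 48167 = -65469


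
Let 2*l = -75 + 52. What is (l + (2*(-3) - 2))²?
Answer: 1521/4 ≈ 380.25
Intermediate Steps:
l = -23/2 (l = (-75 + 52)/2 = (½)*(-23) = -23/2 ≈ -11.500)
(l + (2*(-3) - 2))² = (-23/2 + (2*(-3) - 2))² = (-23/2 + (-6 - 2))² = (-23/2 - 8)² = (-39/2)² = 1521/4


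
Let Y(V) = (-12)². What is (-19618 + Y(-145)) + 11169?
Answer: -8305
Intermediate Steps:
Y(V) = 144
(-19618 + Y(-145)) + 11169 = (-19618 + 144) + 11169 = -19474 + 11169 = -8305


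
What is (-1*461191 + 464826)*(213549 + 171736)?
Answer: 1400510975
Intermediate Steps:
(-1*461191 + 464826)*(213549 + 171736) = (-461191 + 464826)*385285 = 3635*385285 = 1400510975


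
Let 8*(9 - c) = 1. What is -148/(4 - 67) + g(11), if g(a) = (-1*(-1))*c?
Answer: 5657/504 ≈ 11.224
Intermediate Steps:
c = 71/8 (c = 9 - 1/8*1 = 9 - 1/8 = 71/8 ≈ 8.8750)
g(a) = 71/8 (g(a) = -1*(-1)*(71/8) = 1*(71/8) = 71/8)
-148/(4 - 67) + g(11) = -148/(4 - 67) + 71/8 = -148/(-63) + 71/8 = -148*(-1/63) + 71/8 = 148/63 + 71/8 = 5657/504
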